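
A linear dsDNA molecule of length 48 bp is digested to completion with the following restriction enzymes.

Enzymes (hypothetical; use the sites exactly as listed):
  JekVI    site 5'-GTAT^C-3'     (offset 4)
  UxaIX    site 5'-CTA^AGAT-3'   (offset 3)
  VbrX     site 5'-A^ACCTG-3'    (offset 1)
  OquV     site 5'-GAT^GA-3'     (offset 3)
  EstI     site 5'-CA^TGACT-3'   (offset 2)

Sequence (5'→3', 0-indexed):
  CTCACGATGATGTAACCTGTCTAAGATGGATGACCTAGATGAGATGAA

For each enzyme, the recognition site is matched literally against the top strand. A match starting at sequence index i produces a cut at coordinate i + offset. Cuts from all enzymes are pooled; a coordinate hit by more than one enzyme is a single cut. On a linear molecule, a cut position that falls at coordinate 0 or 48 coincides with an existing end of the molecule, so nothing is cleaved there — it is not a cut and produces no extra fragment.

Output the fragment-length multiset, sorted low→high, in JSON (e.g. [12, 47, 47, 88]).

[3,5,6,8,8,9,9]

Per-enzyme occurrences:
  JekVI (GTATC, off=4): no sites
  UxaIX (CTAAGAT, off=3): starts [20] → cuts [23]
  VbrX (AACCTG, off=1): starts [13] → cuts [14]
  OquV (GATGA, off=3): starts [5, 28, 37, 42] → cuts [8, 31, 40, 45]
  EstI (CATGACT, off=2): no sites

All cut coordinates (distinct, sorted): [8, 14, 23, 31, 40, 45]

Fragments:
  [0,8): 8 bp
  [8,14): 6 bp
  [14,23): 9 bp
  [23,31): 8 bp
  [31,40): 9 bp
  [40,45): 5 bp
  [45,48): 3 bp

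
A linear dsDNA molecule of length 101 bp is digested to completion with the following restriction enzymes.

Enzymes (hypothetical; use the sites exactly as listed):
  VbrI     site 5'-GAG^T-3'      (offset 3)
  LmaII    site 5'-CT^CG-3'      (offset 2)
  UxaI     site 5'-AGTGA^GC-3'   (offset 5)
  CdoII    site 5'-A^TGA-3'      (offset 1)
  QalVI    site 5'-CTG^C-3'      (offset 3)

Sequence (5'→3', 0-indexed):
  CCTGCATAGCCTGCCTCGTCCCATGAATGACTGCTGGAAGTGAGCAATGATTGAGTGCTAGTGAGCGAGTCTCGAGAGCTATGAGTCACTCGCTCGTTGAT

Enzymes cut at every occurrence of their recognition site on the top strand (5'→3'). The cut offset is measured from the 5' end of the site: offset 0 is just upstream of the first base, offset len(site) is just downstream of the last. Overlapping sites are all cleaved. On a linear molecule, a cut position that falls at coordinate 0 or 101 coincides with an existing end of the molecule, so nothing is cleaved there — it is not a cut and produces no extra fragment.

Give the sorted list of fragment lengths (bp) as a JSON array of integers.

[3,3,4,4,4,4,4,5,5,6,7,7,8,9,9,9,10]

Site scan:
  VbrI GAGT/3: at [52, 66, 82] ⇒ [55, 69, 85]
  LmaII CTCG/2: at [14, 70, 88, 92] ⇒ [16, 72, 90, 94]
  UxaI AGTGAGC/5: at [38, 59] ⇒ [43, 64]
  CdoII ATGA/1: at [22, 26, 46, 80] ⇒ [23, 27, 47, 81]
  QalVI CTGC/3: at [1, 10, 30] ⇒ [4, 13, 33]

Pooled cuts: [4, 13, 16, 23, 27, 33, 43, 47, 55, 64, 69, 72, 81, 85, 90, 94]

Fragment lengths:
  [0,4): 4 bp
  [4,13): 9 bp
  [13,16): 3 bp
  [16,23): 7 bp
  [23,27): 4 bp
  [27,33): 6 bp
  [33,43): 10 bp
  [43,47): 4 bp
  [47,55): 8 bp
  [55,64): 9 bp
  [64,69): 5 bp
  [69,72): 3 bp
  [72,81): 9 bp
  [81,85): 4 bp
  [85,90): 5 bp
  [90,94): 4 bp
  [94,101): 7 bp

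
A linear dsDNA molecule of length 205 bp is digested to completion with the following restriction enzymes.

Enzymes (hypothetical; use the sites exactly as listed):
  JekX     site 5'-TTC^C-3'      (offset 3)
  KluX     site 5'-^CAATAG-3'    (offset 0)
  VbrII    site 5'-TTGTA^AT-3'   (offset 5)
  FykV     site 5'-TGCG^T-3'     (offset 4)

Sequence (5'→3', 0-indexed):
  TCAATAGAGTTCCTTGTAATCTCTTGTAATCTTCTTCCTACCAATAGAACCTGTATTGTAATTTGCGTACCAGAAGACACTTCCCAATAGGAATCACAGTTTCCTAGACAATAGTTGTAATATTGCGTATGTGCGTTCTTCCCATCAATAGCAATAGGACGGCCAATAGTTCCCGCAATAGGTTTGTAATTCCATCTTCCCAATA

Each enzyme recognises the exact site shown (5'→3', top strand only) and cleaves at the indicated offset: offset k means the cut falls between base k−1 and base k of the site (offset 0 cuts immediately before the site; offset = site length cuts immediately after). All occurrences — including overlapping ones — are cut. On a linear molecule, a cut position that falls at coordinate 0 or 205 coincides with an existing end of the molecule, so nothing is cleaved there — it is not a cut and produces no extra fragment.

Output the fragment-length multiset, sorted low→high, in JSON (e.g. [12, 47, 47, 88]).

Scan for sites:
  JekX (TTCC, off=3): starts [9, 34, 80, 100, 138, 169, 189, 196] → cuts [12, 37, 83, 103, 141, 172, 192, 199]
  KluX (CAATAG, off=0): starts [1, 41, 84, 108, 145, 151, 163, 175] → cuts [1, 41, 84, 108, 145, 151, 163, 175]
  VbrII (TTGTAAT, off=5): starts [13, 23, 55, 114, 183] → cuts [18, 28, 60, 119, 188]
  FykV (TGCGT, off=4): starts [63, 123, 131] → cuts [67, 127, 135]

All cut coordinates (distinct, sorted): [1, 12, 18, 28, 37, 41, 60, 67, 83, 84, 103, 108, 119, 127, 135, 141, 145, 151, 163, 172, 175, 188, 192, 199]

Fragment lengths:
  [0,1): 1 bp
  [1,12): 11 bp
  [12,18): 6 bp
  [18,28): 10 bp
  [28,37): 9 bp
  [37,41): 4 bp
  [41,60): 19 bp
  [60,67): 7 bp
  [67,83): 16 bp
  [83,84): 1 bp
  [84,103): 19 bp
  [103,108): 5 bp
  [108,119): 11 bp
  [119,127): 8 bp
  [127,135): 8 bp
  [135,141): 6 bp
  [141,145): 4 bp
  [145,151): 6 bp
  [151,163): 12 bp
  [163,172): 9 bp
  [172,175): 3 bp
  [175,188): 13 bp
  [188,192): 4 bp
  [192,199): 7 bp
  [199,205): 6 bp

[1,1,3,4,4,4,5,6,6,6,6,7,7,8,8,9,9,10,11,11,12,13,16,19,19]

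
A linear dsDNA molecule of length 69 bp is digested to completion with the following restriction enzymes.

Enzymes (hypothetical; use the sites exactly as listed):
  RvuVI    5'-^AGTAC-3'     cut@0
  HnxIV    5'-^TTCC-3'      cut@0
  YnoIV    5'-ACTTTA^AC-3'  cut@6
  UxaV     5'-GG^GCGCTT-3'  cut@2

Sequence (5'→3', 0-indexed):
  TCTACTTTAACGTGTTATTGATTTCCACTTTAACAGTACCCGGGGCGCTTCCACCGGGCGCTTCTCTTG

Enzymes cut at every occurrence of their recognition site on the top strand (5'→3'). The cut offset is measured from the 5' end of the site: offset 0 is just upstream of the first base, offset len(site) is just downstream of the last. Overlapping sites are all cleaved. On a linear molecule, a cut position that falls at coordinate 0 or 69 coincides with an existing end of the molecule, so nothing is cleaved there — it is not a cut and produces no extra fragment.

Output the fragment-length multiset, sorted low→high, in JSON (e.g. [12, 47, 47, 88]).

[2,4,9,9,10,10,12,13]

Scan for sites:
  RvuVI (AGTAC, off=0): starts [34] → cuts [34]
  HnxIV (TTCC, off=0): starts [22, 48] → cuts [22, 48]
  YnoIV (ACTTTAAC, off=6): starts [3, 26] → cuts [9, 32]
  UxaV (GGGCGCTT, off=2): starts [42, 55] → cuts [44, 57]

All cut coordinates (distinct, sorted): [9, 22, 32, 34, 44, 48, 57]

Fragment lengths:
  [0,9): 9 bp
  [9,22): 13 bp
  [22,32): 10 bp
  [32,34): 2 bp
  [34,44): 10 bp
  [44,48): 4 bp
  [48,57): 9 bp
  [57,69): 12 bp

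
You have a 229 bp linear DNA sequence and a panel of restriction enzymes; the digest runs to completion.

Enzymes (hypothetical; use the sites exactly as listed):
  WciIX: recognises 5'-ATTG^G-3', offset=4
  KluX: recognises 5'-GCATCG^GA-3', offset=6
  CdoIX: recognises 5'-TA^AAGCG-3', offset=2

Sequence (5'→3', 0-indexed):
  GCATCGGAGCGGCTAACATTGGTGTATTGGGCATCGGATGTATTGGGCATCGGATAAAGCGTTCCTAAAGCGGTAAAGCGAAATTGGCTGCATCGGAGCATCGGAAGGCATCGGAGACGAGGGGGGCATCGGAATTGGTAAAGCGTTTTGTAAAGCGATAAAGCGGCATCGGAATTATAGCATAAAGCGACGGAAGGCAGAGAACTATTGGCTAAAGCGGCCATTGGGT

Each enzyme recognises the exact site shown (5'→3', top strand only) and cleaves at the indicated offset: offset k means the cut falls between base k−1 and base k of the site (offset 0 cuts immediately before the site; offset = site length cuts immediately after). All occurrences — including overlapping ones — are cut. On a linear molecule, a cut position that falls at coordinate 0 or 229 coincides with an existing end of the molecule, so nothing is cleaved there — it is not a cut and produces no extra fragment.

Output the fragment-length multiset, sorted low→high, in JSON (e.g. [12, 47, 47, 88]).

Scan for sites:
  WciIX ATTGG/4: at [17, 25, 41, 82, 133, 206, 222] ⇒ [21, 29, 45, 86, 137, 210, 226]
  KluX GCATCGGA/6: at [0, 30, 46, 89, 97, 107, 125, 165] ⇒ [6, 36, 52, 95, 103, 113, 131, 171]
  CdoIX TAAAGCG/2: at [54, 65, 73, 138, 150, 158, 182, 212] ⇒ [56, 67, 75, 140, 152, 160, 184, 214]

Pooled cuts: [6, 21, 29, 36, 45, 52, 56, 67, 75, 86, 95, 103, 113, 131, 137, 140, 152, 160, 171, 184, 210, 214, 226]

Fragments:
  [0,6): 6 bp
  [6,21): 15 bp
  [21,29): 8 bp
  [29,36): 7 bp
  [36,45): 9 bp
  [45,52): 7 bp
  [52,56): 4 bp
  [56,67): 11 bp
  [67,75): 8 bp
  [75,86): 11 bp
  [86,95): 9 bp
  [95,103): 8 bp
  [103,113): 10 bp
  [113,131): 18 bp
  [131,137): 6 bp
  [137,140): 3 bp
  [140,152): 12 bp
  [152,160): 8 bp
  [160,171): 11 bp
  [171,184): 13 bp
  [184,210): 26 bp
  [210,214): 4 bp
  [214,226): 12 bp
  [226,229): 3 bp

[3,3,4,4,6,6,7,7,8,8,8,8,9,9,10,11,11,11,12,12,13,15,18,26]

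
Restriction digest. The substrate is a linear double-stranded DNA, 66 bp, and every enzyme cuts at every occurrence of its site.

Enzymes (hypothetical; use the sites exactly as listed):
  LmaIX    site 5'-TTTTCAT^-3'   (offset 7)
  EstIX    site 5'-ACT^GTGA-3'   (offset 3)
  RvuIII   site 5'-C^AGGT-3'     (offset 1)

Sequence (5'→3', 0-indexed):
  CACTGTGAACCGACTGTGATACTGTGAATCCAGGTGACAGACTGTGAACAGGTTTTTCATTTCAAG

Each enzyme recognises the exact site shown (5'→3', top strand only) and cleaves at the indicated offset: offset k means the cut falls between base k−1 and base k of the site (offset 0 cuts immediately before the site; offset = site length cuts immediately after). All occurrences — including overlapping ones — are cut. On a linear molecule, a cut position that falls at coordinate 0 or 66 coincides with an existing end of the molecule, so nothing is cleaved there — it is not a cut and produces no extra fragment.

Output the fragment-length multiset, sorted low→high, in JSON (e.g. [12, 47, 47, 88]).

[4,6,6,8,8,11,11,12]

Per-enzyme occurrences:
  LmaIX (TTTTCAT, off=7): starts [53] → cuts [60]
  EstIX (ACTGTGA, off=3): starts [1, 12, 20, 40] → cuts [4, 15, 23, 43]
  RvuIII (CAGGT, off=1): starts [30, 48] → cuts [31, 49]

Pooled cuts: [4, 15, 23, 31, 43, 49, 60]

Fragment lengths:
  [0,4): 4 bp
  [4,15): 11 bp
  [15,23): 8 bp
  [23,31): 8 bp
  [31,43): 12 bp
  [43,49): 6 bp
  [49,60): 11 bp
  [60,66): 6 bp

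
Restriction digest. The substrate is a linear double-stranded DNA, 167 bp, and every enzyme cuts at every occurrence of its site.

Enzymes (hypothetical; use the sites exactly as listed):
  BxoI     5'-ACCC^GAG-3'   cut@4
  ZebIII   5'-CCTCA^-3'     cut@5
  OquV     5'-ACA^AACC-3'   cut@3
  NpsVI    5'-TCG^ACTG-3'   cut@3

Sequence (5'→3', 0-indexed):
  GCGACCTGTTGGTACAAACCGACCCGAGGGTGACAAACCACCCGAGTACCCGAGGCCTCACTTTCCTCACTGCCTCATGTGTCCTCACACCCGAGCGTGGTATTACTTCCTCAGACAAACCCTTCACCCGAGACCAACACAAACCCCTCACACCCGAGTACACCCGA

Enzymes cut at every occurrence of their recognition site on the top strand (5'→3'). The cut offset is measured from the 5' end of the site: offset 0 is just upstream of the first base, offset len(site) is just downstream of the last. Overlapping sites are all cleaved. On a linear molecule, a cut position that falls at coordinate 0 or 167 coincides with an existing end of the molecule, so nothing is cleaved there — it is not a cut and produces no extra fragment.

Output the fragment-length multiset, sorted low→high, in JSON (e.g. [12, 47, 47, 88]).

[4,5,5,8,8,8,9,9,9,9,10,10,12,12,12,16,21]

Site scan:
  BxoI (ACCCGAG, off=4): starts [21, 39, 47, 88, 125, 151] → cuts [25, 43, 51, 92, 129, 155]
  ZebIII (CCTCA, off=5): starts [55, 64, 72, 82, 108, 145] → cuts [60, 69, 77, 87, 113, 150]
  OquV (ACAAACC, off=3): starts [13, 32, 114, 138] → cuts [16, 35, 117, 141]
  NpsVI (TCGACTG, off=3): no sites

Pooled cuts: [16, 25, 35, 43, 51, 60, 69, 77, 87, 92, 113, 117, 129, 141, 150, 155]

Fragments:
  [0,16): 16 bp
  [16,25): 9 bp
  [25,35): 10 bp
  [35,43): 8 bp
  [43,51): 8 bp
  [51,60): 9 bp
  [60,69): 9 bp
  [69,77): 8 bp
  [77,87): 10 bp
  [87,92): 5 bp
  [92,113): 21 bp
  [113,117): 4 bp
  [117,129): 12 bp
  [129,141): 12 bp
  [141,150): 9 bp
  [150,155): 5 bp
  [155,167): 12 bp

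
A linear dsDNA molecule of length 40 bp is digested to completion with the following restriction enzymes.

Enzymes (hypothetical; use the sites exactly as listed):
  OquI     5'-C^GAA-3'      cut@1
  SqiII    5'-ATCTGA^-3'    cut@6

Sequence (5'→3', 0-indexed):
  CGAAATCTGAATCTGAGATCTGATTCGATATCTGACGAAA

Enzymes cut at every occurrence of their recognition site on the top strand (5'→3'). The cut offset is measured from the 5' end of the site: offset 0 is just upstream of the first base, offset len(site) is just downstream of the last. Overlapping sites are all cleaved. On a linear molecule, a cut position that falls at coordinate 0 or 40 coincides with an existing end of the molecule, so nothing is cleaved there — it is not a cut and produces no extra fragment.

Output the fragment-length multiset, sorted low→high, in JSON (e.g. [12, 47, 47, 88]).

[1,1,4,6,7,9,12]

Site scan:
  OquI (CGAA, off=1): starts [0, 35] → cuts [1, 36]
  SqiII (ATCTGA, off=6): starts [4, 10, 17, 29] → cuts [10, 16, 23, 35]

All cut coordinates (distinct, sorted): [1, 10, 16, 23, 35, 36]

Fragments:
  [0,1): 1 bp
  [1,10): 9 bp
  [10,16): 6 bp
  [16,23): 7 bp
  [23,35): 12 bp
  [35,36): 1 bp
  [36,40): 4 bp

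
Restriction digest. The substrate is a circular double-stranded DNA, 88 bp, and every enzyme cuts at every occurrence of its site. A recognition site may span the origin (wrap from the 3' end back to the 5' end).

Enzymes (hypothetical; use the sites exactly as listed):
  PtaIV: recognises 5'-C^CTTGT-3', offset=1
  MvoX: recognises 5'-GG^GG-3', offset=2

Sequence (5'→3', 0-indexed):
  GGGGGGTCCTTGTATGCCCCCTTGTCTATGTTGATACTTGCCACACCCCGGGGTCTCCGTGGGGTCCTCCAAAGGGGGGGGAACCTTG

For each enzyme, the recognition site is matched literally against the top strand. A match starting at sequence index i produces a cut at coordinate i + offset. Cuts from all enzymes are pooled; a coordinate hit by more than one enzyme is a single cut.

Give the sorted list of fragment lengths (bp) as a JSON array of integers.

Per-enzyme occurrences:
  PtaIV (CCTTGT, off=1): starts [7, 19] → cuts [8, 20]
  MvoX (GGGG, off=2): starts [0, 1, 2, 49, 60, 73, 74, 75, 76, 77, 87] → cuts [1, 2, 3, 4, 51, 62, 75, 76, 77, 78, 79]

All cut coordinates (distinct, sorted): [1, 2, 3, 4, 8, 20, 51, 62, 75, 76, 77, 78, 79]

Fragment lengths:
  1→2: 1 bp
  2→3: 1 bp
  3→4: 1 bp
  4→8: 4 bp
  8→20: 12 bp
  20→51: 31 bp
  51→62: 11 bp
  62→75: 13 bp
  75→76: 1 bp
  76→77: 1 bp
  77→78: 1 bp
  78→79: 1 bp
  79→1 (wrap): 88-79+1 = 10 bp

[1,1,1,1,1,1,1,4,10,11,12,13,31]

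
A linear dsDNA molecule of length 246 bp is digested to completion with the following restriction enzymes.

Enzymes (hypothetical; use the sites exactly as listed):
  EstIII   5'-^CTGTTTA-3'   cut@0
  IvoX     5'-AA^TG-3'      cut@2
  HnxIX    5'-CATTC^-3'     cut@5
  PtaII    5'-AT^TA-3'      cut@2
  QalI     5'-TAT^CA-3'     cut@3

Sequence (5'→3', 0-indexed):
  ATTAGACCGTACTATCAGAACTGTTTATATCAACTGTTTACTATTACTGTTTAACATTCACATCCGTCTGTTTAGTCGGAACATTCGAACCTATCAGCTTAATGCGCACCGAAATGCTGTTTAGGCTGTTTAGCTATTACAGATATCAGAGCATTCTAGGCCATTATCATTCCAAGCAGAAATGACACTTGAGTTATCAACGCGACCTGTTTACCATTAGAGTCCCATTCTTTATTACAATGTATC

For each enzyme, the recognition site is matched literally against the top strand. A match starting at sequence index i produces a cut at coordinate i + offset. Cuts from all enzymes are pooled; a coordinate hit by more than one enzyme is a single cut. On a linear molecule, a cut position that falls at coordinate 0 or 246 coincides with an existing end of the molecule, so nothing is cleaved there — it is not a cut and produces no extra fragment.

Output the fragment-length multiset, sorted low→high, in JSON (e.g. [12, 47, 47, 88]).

[2,2,2,3,3,5,5,5,5,6,8,8,8,8,9,9,9,10,10,10,11,11,12,12,13,13,13,15,19]

Scan for sites:
  EstIII (CTGTTTA, off=0): starts [20, 33, 46, 67, 116, 125, 206] → cuts [20, 33, 46, 67, 116, 125, 206]
  IvoX (AATG, off=2): starts [100, 112, 180, 238] → cuts [102, 114, 182, 240]
  HnxIX (CATTC, off=5): starts [54, 81, 151, 167, 225] → cuts [59, 86, 156, 172, 230]
  PtaII (ATTA, off=2): starts [0, 42, 135, 162, 215, 233] → cuts [2, 44, 137, 164, 217, 235]
  QalI (TATCA, off=3): starts [12, 27, 91, 143, 164, 194] → cuts [15, 30, 94, 146, 167, 197]

All cut coordinates (distinct, sorted): [2, 15, 20, 30, 33, 44, 46, 59, 67, 86, 94, 102, 114, 116, 125, 137, 146, 156, 164, 167, 172, 182, 197, 206, 217, 230, 235, 240]

Fragment lengths:
  [0,2): 2 bp
  [2,15): 13 bp
  [15,20): 5 bp
  [20,30): 10 bp
  [30,33): 3 bp
  [33,44): 11 bp
  [44,46): 2 bp
  [46,59): 13 bp
  [59,67): 8 bp
  [67,86): 19 bp
  [86,94): 8 bp
  [94,102): 8 bp
  [102,114): 12 bp
  [114,116): 2 bp
  [116,125): 9 bp
  [125,137): 12 bp
  [137,146): 9 bp
  [146,156): 10 bp
  [156,164): 8 bp
  [164,167): 3 bp
  [167,172): 5 bp
  [172,182): 10 bp
  [182,197): 15 bp
  [197,206): 9 bp
  [206,217): 11 bp
  [217,230): 13 bp
  [230,235): 5 bp
  [235,240): 5 bp
  [240,246): 6 bp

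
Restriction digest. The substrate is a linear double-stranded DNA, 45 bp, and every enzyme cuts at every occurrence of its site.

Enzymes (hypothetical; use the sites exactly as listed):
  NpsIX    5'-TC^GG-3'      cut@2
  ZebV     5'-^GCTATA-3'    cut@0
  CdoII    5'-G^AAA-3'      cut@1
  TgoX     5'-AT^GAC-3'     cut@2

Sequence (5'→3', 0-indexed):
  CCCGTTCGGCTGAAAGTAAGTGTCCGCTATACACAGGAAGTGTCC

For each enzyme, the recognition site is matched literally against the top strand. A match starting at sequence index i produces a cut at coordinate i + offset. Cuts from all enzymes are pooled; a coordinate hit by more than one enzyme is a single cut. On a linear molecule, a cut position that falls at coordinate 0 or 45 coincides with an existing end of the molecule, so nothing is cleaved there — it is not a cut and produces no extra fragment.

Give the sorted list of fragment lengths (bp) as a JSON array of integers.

Per-enzyme occurrences:
  NpsIX (TCGG, off=2): starts [5] → cuts [7]
  ZebV (GCTATA, off=0): starts [25] → cuts [25]
  CdoII (GAAA, off=1): starts [11] → cuts [12]
  TgoX (ATGAC, off=2): no sites

Pooled cuts: [7, 12, 25]

Fragments:
  [0,7): 7 bp
  [7,12): 5 bp
  [12,25): 13 bp
  [25,45): 20 bp

[5,7,13,20]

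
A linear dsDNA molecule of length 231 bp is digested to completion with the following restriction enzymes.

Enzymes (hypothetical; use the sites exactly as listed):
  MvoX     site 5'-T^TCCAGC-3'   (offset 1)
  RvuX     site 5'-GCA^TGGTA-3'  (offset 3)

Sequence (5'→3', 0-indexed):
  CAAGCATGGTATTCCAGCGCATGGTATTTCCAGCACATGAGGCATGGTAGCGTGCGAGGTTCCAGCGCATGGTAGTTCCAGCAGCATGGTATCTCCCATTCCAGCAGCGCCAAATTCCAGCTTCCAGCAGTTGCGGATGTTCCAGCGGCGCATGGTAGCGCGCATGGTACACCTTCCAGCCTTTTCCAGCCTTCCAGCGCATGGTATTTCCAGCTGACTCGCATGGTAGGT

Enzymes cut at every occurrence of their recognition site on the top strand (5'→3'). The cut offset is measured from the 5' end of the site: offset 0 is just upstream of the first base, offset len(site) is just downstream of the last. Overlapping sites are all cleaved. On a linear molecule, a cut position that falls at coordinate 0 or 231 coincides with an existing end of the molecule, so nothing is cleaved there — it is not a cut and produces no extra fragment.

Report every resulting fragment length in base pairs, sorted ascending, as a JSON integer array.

[6,6,7,7,7,7,8,8,9,9,9,10,10,10,12,12,13,15,16,16,16,18]

Site scan:
  MvoX TTCCAGC/1: at [11, 27, 59, 75, 98, 114, 121, 139, 173, 183, 191, 207] ⇒ [12, 28, 60, 76, 99, 115, 122, 140, 174, 184, 192, 208]
  RvuX GCATGGTA/3: at [3, 18, 41, 66, 83, 149, 161, 198, 220] ⇒ [6, 21, 44, 69, 86, 152, 164, 201, 223]

All cut coordinates (distinct, sorted): [6, 12, 21, 28, 44, 60, 69, 76, 86, 99, 115, 122, 140, 152, 164, 174, 184, 192, 201, 208, 223]

Fragments:
  [0,6): 6 bp
  [6,12): 6 bp
  [12,21): 9 bp
  [21,28): 7 bp
  [28,44): 16 bp
  [44,60): 16 bp
  [60,69): 9 bp
  [69,76): 7 bp
  [76,86): 10 bp
  [86,99): 13 bp
  [99,115): 16 bp
  [115,122): 7 bp
  [122,140): 18 bp
  [140,152): 12 bp
  [152,164): 12 bp
  [164,174): 10 bp
  [174,184): 10 bp
  [184,192): 8 bp
  [192,201): 9 bp
  [201,208): 7 bp
  [208,223): 15 bp
  [223,231): 8 bp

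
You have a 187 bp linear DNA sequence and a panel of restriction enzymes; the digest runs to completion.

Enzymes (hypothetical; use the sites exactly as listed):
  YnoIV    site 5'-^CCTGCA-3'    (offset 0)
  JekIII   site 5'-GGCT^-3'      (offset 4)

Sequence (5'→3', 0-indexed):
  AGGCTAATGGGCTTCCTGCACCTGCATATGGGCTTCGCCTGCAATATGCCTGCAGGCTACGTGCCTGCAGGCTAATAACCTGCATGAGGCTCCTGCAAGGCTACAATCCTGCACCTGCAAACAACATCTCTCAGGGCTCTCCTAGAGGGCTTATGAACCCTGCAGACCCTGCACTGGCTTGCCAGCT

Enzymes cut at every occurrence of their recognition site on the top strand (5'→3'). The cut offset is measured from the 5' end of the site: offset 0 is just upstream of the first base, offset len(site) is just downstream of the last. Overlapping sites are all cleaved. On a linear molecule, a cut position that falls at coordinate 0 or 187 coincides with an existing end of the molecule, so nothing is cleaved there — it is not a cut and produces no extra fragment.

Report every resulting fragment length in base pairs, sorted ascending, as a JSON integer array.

[1,3,5,5,5,5,6,6,7,8,8,9,10,10,11,11,12,13,13,14,25]

Site scan:
  YnoIV CCTGCA/0: at [14, 20, 37, 48, 63, 78, 91, 107, 113, 158, 167] ⇒ [14, 20, 37, 48, 63, 78, 91, 107, 113, 158, 167]
  JekIII GGCT/4: at [1, 9, 30, 54, 69, 87, 98, 134, 147, 175] ⇒ [5, 13, 34, 58, 73, 91, 102, 138, 151, 179]

All cut coordinates (distinct, sorted): [5, 13, 14, 20, 34, 37, 48, 58, 63, 73, 78, 91, 102, 107, 113, 138, 151, 158, 167, 179]

Fragment lengths:
  [0,5): 5 bp
  [5,13): 8 bp
  [13,14): 1 bp
  [14,20): 6 bp
  [20,34): 14 bp
  [34,37): 3 bp
  [37,48): 11 bp
  [48,58): 10 bp
  [58,63): 5 bp
  [63,73): 10 bp
  [73,78): 5 bp
  [78,91): 13 bp
  [91,102): 11 bp
  [102,107): 5 bp
  [107,113): 6 bp
  [113,138): 25 bp
  [138,151): 13 bp
  [151,158): 7 bp
  [158,167): 9 bp
  [167,179): 12 bp
  [179,187): 8 bp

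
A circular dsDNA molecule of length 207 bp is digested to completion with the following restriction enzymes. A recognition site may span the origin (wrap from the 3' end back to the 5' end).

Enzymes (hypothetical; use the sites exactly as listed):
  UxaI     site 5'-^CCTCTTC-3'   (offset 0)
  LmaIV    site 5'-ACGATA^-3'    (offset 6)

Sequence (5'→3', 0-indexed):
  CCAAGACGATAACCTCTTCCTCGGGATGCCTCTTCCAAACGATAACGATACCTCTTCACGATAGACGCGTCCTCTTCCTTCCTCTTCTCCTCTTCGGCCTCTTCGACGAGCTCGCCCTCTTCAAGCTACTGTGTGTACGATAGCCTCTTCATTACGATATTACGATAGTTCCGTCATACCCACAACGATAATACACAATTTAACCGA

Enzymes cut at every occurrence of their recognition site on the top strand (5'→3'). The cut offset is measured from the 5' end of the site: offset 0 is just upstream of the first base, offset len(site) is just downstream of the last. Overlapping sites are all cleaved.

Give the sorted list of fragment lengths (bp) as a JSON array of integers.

Per-enzyme occurrences:
  UxaI (CCTCTTC, off=0): starts [12, 28, 50, 70, 80, 88, 97, 115, 143] → cuts [12, 28, 50, 70, 80, 88, 97, 115, 143]
  LmaIV (ACGATA, off=6): starts [5, 38, 44, 57, 136, 153, 161, 184] → cuts [11, 44, 50, 63, 142, 159, 167, 190]

Pooled cuts: [11, 12, 28, 44, 50, 63, 70, 80, 88, 97, 115, 142, 143, 159, 167, 190]

Fragments:
  11→12: 1 bp
  12→28: 16 bp
  28→44: 16 bp
  44→50: 6 bp
  50→63: 13 bp
  63→70: 7 bp
  70→80: 10 bp
  80→88: 8 bp
  88→97: 9 bp
  97→115: 18 bp
  115→142: 27 bp
  142→143: 1 bp
  143→159: 16 bp
  159→167: 8 bp
  167→190: 23 bp
  190→11 (wrap): 207-190+11 = 28 bp

[1,1,6,7,8,8,9,10,13,16,16,16,18,23,27,28]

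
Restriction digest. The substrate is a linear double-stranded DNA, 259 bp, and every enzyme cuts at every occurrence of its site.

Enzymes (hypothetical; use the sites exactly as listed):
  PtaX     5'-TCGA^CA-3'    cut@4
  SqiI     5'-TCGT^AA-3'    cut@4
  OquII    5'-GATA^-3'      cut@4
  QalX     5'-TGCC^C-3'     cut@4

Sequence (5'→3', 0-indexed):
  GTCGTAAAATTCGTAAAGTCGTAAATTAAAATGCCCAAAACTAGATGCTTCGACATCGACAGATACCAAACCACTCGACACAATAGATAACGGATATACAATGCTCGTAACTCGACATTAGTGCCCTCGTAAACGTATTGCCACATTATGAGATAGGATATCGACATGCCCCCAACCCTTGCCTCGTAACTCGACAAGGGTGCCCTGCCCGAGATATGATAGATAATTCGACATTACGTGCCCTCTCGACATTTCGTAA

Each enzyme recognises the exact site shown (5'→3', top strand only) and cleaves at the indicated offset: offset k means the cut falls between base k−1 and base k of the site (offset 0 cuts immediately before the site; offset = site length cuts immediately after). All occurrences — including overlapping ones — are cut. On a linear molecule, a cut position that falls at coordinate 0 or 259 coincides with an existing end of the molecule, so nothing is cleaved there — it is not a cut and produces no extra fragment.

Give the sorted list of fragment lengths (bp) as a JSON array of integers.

Per-enzyme occurrences:
  PtaX (TCGACA, off=4): starts [49, 55, 74, 111, 160, 190, 227, 245] → cuts [53, 59, 78, 115, 164, 194, 231, 249]
  SqiI (TCGTAA, off=4): starts [1, 10, 18, 104, 126, 183, 253] → cuts [5, 14, 22, 108, 130, 187, 257]
  OquII (GATA, off=4): starts [61, 85, 92, 151, 156, 212, 217, 221] → cuts [65, 89, 96, 155, 160, 216, 221, 225]
  QalX (TGCCC, off=4): starts [31, 121, 166, 200, 205, 238] → cuts [35, 125, 170, 204, 209, 242]

All cut coordinates (distinct, sorted): [5, 14, 22, 35, 53, 59, 65, 78, 89, 96, 108, 115, 125, 130, 155, 160, 164, 170, 187, 194, 204, 209, 216, 221, 225, 231, 242, 249, 257]

Fragments:
  [0,5): 5 bp
  [5,14): 9 bp
  [14,22): 8 bp
  [22,35): 13 bp
  [35,53): 18 bp
  [53,59): 6 bp
  [59,65): 6 bp
  [65,78): 13 bp
  [78,89): 11 bp
  [89,96): 7 bp
  [96,108): 12 bp
  [108,115): 7 bp
  [115,125): 10 bp
  [125,130): 5 bp
  [130,155): 25 bp
  [155,160): 5 bp
  [160,164): 4 bp
  [164,170): 6 bp
  [170,187): 17 bp
  [187,194): 7 bp
  [194,204): 10 bp
  [204,209): 5 bp
  [209,216): 7 bp
  [216,221): 5 bp
  [221,225): 4 bp
  [225,231): 6 bp
  [231,242): 11 bp
  [242,249): 7 bp
  [249,257): 8 bp
  [257,259): 2 bp

[2,4,4,5,5,5,5,5,6,6,6,6,7,7,7,7,7,8,8,9,10,10,11,11,12,13,13,17,18,25]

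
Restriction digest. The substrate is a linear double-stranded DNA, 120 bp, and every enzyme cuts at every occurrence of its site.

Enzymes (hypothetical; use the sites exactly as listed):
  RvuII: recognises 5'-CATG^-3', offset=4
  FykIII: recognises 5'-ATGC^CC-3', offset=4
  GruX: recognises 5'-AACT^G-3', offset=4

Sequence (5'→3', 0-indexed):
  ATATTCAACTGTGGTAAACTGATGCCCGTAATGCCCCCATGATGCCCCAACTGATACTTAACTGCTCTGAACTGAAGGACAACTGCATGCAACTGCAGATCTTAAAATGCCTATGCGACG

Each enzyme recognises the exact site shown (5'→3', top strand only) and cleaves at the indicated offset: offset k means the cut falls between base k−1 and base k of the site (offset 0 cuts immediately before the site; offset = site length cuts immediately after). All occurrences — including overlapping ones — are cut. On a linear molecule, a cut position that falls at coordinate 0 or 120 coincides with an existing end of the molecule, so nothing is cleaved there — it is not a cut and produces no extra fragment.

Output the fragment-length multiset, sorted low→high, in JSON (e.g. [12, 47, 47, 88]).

Site scan:
  RvuII CATG/4: at [37, 85] ⇒ [41, 89]
  FykIII ATGCCC/4: at [21, 30, 41] ⇒ [25, 34, 45]
  GruX AACTG/4: at [6, 16, 48, 59, 69, 80, 90] ⇒ [10, 20, 52, 63, 73, 84, 94]

All cut coordinates (distinct, sorted): [10, 20, 25, 34, 41, 45, 52, 63, 73, 84, 89, 94]

Fragments:
  [0,10): 10 bp
  [10,20): 10 bp
  [20,25): 5 bp
  [25,34): 9 bp
  [34,41): 7 bp
  [41,45): 4 bp
  [45,52): 7 bp
  [52,63): 11 bp
  [63,73): 10 bp
  [73,84): 11 bp
  [84,89): 5 bp
  [89,94): 5 bp
  [94,120): 26 bp

[4,5,5,5,7,7,9,10,10,10,11,11,26]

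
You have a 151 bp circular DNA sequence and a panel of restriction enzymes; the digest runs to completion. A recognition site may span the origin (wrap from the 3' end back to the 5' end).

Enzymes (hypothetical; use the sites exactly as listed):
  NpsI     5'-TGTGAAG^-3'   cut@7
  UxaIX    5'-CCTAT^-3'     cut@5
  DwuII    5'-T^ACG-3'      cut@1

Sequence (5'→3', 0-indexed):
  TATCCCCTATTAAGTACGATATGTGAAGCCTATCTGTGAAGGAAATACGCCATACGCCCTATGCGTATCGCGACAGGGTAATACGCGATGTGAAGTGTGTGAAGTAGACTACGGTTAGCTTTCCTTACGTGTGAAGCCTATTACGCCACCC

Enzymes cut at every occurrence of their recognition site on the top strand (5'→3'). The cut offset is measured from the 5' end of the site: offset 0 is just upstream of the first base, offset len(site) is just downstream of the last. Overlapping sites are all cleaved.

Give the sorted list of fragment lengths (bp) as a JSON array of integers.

[1,5,5,5,5,6,7,7,8,9,9,10,12,13,13,16,20]

Per-enzyme occurrences:
  NpsI TGTGAAG/7: at [21, 34, 88, 97, 129] ⇒ [28, 41, 95, 104, 136]
  UxaIX CCTAT/5: at [5, 28, 57, 136, 149] ⇒ [3, 10, 33, 62, 141]
  DwuII TACG/1: at [14, 45, 52, 81, 109, 125, 141] ⇒ [15, 46, 53, 82, 110, 126, 142]

All cut coordinates (distinct, sorted): [3, 10, 15, 28, 33, 41, 46, 53, 62, 82, 95, 104, 110, 126, 136, 141, 142]

Fragments:
  3→10: 7 bp
  10→15: 5 bp
  15→28: 13 bp
  28→33: 5 bp
  33→41: 8 bp
  41→46: 5 bp
  46→53: 7 bp
  53→62: 9 bp
  62→82: 20 bp
  82→95: 13 bp
  95→104: 9 bp
  104→110: 6 bp
  110→126: 16 bp
  126→136: 10 bp
  136→141: 5 bp
  141→142: 1 bp
  142→3 (wrap): 151-142+3 = 12 bp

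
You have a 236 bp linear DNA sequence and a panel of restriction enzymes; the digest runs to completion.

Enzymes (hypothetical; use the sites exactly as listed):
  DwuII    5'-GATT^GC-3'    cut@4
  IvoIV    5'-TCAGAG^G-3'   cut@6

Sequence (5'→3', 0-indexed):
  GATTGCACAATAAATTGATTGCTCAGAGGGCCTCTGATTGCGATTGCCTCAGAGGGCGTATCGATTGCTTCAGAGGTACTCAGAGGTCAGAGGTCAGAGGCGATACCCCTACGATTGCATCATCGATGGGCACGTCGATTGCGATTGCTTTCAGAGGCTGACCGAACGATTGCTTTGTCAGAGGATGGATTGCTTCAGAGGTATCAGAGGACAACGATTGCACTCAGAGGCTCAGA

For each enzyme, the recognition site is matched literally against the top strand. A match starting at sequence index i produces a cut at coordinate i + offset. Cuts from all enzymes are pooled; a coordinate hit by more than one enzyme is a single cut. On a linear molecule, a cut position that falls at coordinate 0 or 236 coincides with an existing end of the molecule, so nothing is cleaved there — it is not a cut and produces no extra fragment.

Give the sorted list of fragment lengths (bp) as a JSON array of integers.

[4,6,6,7,7,7,8,8,9,9,9,9,10,10,10,10,11,12,12,15,16,17,24]

Scan for sites:
  DwuII GATTGC/4: at [0, 16, 35, 41, 62, 112, 136, 142, 167, 187, 215] ⇒ [4, 20, 39, 45, 66, 116, 140, 146, 171, 191, 219]
  IvoIV TCAGAGG/6: at [22, 48, 69, 79, 86, 93, 150, 177, 194, 203, 223] ⇒ [28, 54, 75, 85, 92, 99, 156, 183, 200, 209, 229]

Pooled cuts: [4, 20, 28, 39, 45, 54, 66, 75, 85, 92, 99, 116, 140, 146, 156, 171, 183, 191, 200, 209, 219, 229]

Fragments:
  [0,4): 4 bp
  [4,20): 16 bp
  [20,28): 8 bp
  [28,39): 11 bp
  [39,45): 6 bp
  [45,54): 9 bp
  [54,66): 12 bp
  [66,75): 9 bp
  [75,85): 10 bp
  [85,92): 7 bp
  [92,99): 7 bp
  [99,116): 17 bp
  [116,140): 24 bp
  [140,146): 6 bp
  [146,156): 10 bp
  [156,171): 15 bp
  [171,183): 12 bp
  [183,191): 8 bp
  [191,200): 9 bp
  [200,209): 9 bp
  [209,219): 10 bp
  [219,229): 10 bp
  [229,236): 7 bp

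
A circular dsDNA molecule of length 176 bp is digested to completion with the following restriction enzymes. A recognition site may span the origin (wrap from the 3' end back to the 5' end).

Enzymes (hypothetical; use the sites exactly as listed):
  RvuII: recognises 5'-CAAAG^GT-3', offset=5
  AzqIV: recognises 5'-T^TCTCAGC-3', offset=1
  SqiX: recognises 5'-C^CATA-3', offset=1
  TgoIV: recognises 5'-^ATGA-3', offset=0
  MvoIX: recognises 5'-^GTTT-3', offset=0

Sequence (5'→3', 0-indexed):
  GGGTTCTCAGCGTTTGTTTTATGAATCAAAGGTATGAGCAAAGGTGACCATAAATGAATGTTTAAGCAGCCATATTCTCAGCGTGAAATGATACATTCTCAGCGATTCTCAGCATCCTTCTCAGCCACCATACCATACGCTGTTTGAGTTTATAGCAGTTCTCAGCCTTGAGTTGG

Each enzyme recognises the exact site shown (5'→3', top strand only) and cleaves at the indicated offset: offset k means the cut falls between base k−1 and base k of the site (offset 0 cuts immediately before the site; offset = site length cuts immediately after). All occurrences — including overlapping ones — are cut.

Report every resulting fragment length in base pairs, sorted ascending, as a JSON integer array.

[2,4,5,5,5,5,5,6,6,7,8,9,10,10,10,11,11,12,12,12,21]

Per-enzyme occurrences:
  RvuII CAAAGGT/5: at [26, 38] ⇒ [31, 43]
  AzqIV TTCTCAGC/1: at [3, 74, 95, 105, 117, 158] ⇒ [4, 75, 96, 106, 118, 159]
  SqiX CCATA/1: at [47, 69, 127, 132] ⇒ [48, 70, 128, 133]
  TgoIV ATGA/0: at [20, 33, 53, 87] ⇒ [20, 33, 53, 87]
  MvoIX GTTT/0: at [11, 15, 59, 141, 147] ⇒ [11, 15, 59, 141, 147]

Pooled cuts: [4, 11, 15, 20, 31, 33, 43, 48, 53, 59, 70, 75, 87, 96, 106, 118, 128, 133, 141, 147, 159]

Fragments:
  4→11: 7 bp
  11→15: 4 bp
  15→20: 5 bp
  20→31: 11 bp
  31→33: 2 bp
  33→43: 10 bp
  43→48: 5 bp
  48→53: 5 bp
  53→59: 6 bp
  59→70: 11 bp
  70→75: 5 bp
  75→87: 12 bp
  87→96: 9 bp
  96→106: 10 bp
  106→118: 12 bp
  118→128: 10 bp
  128→133: 5 bp
  133→141: 8 bp
  141→147: 6 bp
  147→159: 12 bp
  159→4 (wrap): 176-159+4 = 21 bp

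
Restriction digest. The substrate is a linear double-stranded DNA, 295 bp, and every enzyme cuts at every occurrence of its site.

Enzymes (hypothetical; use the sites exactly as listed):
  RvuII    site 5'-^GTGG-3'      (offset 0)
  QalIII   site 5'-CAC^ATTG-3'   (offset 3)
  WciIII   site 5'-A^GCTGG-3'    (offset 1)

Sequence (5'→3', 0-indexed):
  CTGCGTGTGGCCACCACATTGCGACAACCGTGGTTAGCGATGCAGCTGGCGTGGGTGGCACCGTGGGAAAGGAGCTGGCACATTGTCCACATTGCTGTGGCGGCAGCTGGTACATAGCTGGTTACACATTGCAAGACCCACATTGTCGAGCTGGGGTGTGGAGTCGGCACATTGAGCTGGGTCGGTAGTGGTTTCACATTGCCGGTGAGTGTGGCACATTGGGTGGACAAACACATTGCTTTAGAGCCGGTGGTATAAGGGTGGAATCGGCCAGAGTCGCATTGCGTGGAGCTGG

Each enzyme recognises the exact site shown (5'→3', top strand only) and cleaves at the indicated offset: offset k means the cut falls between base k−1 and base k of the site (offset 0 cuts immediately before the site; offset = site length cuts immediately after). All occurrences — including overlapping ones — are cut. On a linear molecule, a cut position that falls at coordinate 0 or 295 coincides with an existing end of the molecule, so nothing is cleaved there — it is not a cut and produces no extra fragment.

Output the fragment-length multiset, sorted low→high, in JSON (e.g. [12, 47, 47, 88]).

Scan for sites:
  RvuII GTGG/0: at [6, 29, 50, 54, 62, 96, 157, 187, 210, 222, 249, 260, 285] ⇒ [6, 29, 50, 54, 62, 96, 157, 187, 210, 222, 249, 260, 285]
  QalIII CACATTG/3: at [14, 78, 87, 124, 138, 167, 194, 214, 231] ⇒ [17, 81, 90, 127, 141, 170, 197, 217, 234]
  WciIII AGCTGG/1: at [43, 72, 104, 115, 148, 174, 289] ⇒ [44, 73, 105, 116, 149, 175, 290]

Pooled cuts: [6, 17, 29, 44, 50, 54, 62, 73, 81, 90, 96, 105, 116, 127, 141, 149, 157, 170, 175, 187, 197, 210, 217, 222, 234, 249, 260, 285, 290]

Fragments:
  [0,6): 6 bp
  [6,17): 11 bp
  [17,29): 12 bp
  [29,44): 15 bp
  [44,50): 6 bp
  [50,54): 4 bp
  [54,62): 8 bp
  [62,73): 11 bp
  [73,81): 8 bp
  [81,90): 9 bp
  [90,96): 6 bp
  [96,105): 9 bp
  [105,116): 11 bp
  [116,127): 11 bp
  [127,141): 14 bp
  [141,149): 8 bp
  [149,157): 8 bp
  [157,170): 13 bp
  [170,175): 5 bp
  [175,187): 12 bp
  [187,197): 10 bp
  [197,210): 13 bp
  [210,217): 7 bp
  [217,222): 5 bp
  [222,234): 12 bp
  [234,249): 15 bp
  [249,260): 11 bp
  [260,285): 25 bp
  [285,290): 5 bp
  [290,295): 5 bp

[4,5,5,5,5,6,6,6,7,8,8,8,8,9,9,10,11,11,11,11,11,12,12,12,13,13,14,15,15,25]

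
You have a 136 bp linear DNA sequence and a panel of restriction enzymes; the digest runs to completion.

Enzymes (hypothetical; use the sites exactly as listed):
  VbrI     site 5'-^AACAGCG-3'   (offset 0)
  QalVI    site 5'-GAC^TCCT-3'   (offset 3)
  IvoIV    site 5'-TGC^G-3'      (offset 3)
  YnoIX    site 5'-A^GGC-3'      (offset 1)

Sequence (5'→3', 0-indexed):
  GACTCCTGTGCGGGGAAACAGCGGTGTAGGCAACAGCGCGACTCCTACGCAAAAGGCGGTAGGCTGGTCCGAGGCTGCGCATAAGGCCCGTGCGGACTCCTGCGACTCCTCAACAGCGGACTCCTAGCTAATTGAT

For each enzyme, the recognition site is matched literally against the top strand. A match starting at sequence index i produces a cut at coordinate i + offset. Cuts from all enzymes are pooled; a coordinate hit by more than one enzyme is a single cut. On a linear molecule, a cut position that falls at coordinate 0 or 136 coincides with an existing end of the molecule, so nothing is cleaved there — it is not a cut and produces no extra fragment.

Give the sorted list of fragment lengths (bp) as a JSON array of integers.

[3,3,3,4,5,5,6,6,6,7,8,9,10,11,11,12,12,15]

Per-enzyme occurrences:
  VbrI (AACAGCG, off=0): starts [16, 31, 111] → cuts [16, 31, 111]
  QalVI (GACTCCT, off=3): starts [0, 39, 94, 103, 118] → cuts [3, 42, 97, 106, 121]
  IvoIV (TGCG, off=3): starts [8, 75, 90, 100] → cuts [11, 78, 93, 103]
  YnoIX (AGGC, off=1): starts [27, 53, 60, 71, 83] → cuts [28, 54, 61, 72, 84]

All cut coordinates (distinct, sorted): [3, 11, 16, 28, 31, 42, 54, 61, 72, 78, 84, 93, 97, 103, 106, 111, 121]

Fragments:
  [0,3): 3 bp
  [3,11): 8 bp
  [11,16): 5 bp
  [16,28): 12 bp
  [28,31): 3 bp
  [31,42): 11 bp
  [42,54): 12 bp
  [54,61): 7 bp
  [61,72): 11 bp
  [72,78): 6 bp
  [78,84): 6 bp
  [84,93): 9 bp
  [93,97): 4 bp
  [97,103): 6 bp
  [103,106): 3 bp
  [106,111): 5 bp
  [111,121): 10 bp
  [121,136): 15 bp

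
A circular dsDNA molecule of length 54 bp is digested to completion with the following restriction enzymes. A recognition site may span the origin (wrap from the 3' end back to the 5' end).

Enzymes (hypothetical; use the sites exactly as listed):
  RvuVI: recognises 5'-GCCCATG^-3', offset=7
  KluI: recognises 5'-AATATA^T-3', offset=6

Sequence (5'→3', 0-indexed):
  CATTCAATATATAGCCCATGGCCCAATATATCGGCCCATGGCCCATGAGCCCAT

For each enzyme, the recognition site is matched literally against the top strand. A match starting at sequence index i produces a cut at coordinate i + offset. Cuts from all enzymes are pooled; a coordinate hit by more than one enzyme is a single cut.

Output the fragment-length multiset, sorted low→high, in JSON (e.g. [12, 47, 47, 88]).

[7,9,10,10,18]

Site scan:
  RvuVI (GCCCATG, off=7): starts [13, 33, 40] → cuts [20, 40, 47]
  KluI (AATATAT, off=6): starts [5, 24] → cuts [11, 30]

All cut coordinates (distinct, sorted): [11, 20, 30, 40, 47]

Fragment lengths:
  11→20: 9 bp
  20→30: 10 bp
  30→40: 10 bp
  40→47: 7 bp
  47→11 (wrap): 54-47+11 = 18 bp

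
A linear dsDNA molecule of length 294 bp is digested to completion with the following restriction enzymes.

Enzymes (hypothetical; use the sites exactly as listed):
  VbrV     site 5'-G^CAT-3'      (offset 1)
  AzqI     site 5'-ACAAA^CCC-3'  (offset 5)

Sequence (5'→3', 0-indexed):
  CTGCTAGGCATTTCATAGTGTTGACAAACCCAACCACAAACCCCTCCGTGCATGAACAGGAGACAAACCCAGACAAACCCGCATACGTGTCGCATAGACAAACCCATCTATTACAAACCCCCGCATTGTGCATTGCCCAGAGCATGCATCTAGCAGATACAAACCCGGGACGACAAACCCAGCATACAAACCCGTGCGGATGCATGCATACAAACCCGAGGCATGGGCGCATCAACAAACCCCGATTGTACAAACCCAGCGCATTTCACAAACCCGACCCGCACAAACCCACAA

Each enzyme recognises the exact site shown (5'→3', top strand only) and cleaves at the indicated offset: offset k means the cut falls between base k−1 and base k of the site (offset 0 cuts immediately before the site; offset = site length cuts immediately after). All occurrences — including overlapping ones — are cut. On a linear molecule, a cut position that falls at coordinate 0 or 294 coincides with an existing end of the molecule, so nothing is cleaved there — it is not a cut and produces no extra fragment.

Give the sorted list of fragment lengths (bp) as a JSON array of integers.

Per-enzyme occurrences:
  VbrV (GCAT, off=1): starts [7, 49, 80, 91, 122, 129, 141, 145, 181, 201, 205, 220, 228, 260] → cuts [8, 50, 81, 92, 123, 130, 142, 146, 182, 202, 206, 221, 229, 261]
  AzqI (ACAAACCC, off=5): starts [23, 35, 62, 72, 97, 112, 158, 172, 185, 209, 234, 249, 267, 282] → cuts [28, 40, 67, 77, 102, 117, 163, 177, 190, 214, 239, 254, 272, 287]

Pooled cuts: [8, 28, 40, 50, 67, 77, 81, 92, 102, 117, 123, 130, 142, 146, 163, 177, 182, 190, 202, 206, 214, 221, 229, 239, 254, 261, 272, 287]

Fragment lengths:
  [0,8): 8 bp
  [8,28): 20 bp
  [28,40): 12 bp
  [40,50): 10 bp
  [50,67): 17 bp
  [67,77): 10 bp
  [77,81): 4 bp
  [81,92): 11 bp
  [92,102): 10 bp
  [102,117): 15 bp
  [117,123): 6 bp
  [123,130): 7 bp
  [130,142): 12 bp
  [142,146): 4 bp
  [146,163): 17 bp
  [163,177): 14 bp
  [177,182): 5 bp
  [182,190): 8 bp
  [190,202): 12 bp
  [202,206): 4 bp
  [206,214): 8 bp
  [214,221): 7 bp
  [221,229): 8 bp
  [229,239): 10 bp
  [239,254): 15 bp
  [254,261): 7 bp
  [261,272): 11 bp
  [272,287): 15 bp
  [287,294): 7 bp

[4,4,4,5,6,7,7,7,7,8,8,8,8,10,10,10,10,11,11,12,12,12,14,15,15,15,17,17,20]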